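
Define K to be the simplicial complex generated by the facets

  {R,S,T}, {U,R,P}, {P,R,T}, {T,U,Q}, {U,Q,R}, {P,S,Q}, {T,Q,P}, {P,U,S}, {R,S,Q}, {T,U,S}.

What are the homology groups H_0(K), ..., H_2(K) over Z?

Order the vertices as P < Q < R < S < T < U. Listing each simplex with vertices in this order, K has dimension 2 with simplices:

  0-simplices (6): P, Q, R, S, T, U
  1-simplices (15): PQ, PR, PS, PT, PU, QR, QS, QT, QU, RS, RT, RU, ST, SU, TU
  2-simplices (10): PQS, PQT, PRT, PRU, PSU, QRS, QRU, QTU, RST, STU

so the chain groups are C_0 ≅ Z^6, C_1 ≅ Z^15, C_2 ≅ Z^10.

∂_1: C_1 → C_0 is given by ∂[p,q] = [q] − [p].
The resulting 6×15 matrix has rank 5, and its Smith normal form has invariant factors (1,1,1,1,1).

∂_2: C_2 → C_1 acts by ∂[p,q,r] = [q,r] − [p,r] + [p,q]. For instance
  ∂PQS = QS − PS + PQ,
  ∂PQT = QT − PT + PQ.
The 15×10 boundary matrix has rank 10 and Smith normal form diag(1,1,1,1,1,1,1,1,1,2).

From H_k ≅ ker(∂_k) / im(∂_{k+1}) we obtain:

  H_0: rank C_0 − rank ∂_1 = 6 − 5 = 1, and the invariant factors of ∂_1 are all 1, so H_0 = Z.
  H_1: rank ker ∂_1 − rank ∂_2 = (15 − 5) − 10 = 0, and ∂_2 has invariant factor 2 > 1, so H_1 = Z/2.
  H_2: rank ker ∂_2 − rank ∂_3 = (10 − 10) − 0 = 0, and there is no ∂_3, so H_2 = 0.

(K is a triangulation of the real projective plane RP^2.)

H_0 = Z,  H_1 = Z/2,  H_2 = 0.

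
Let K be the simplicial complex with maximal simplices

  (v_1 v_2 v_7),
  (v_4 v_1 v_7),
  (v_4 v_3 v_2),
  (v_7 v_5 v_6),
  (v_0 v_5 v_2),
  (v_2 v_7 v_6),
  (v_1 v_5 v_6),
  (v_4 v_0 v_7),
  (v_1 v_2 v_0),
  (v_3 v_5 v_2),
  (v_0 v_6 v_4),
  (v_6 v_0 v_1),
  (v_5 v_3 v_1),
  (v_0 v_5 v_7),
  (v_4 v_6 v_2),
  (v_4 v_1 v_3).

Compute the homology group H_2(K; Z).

H_2 = Z.

Order the vertices as v_0 < v_1 < v_2 < v_3 < v_4 < v_5 < v_6 < v_7. Listing each simplex with vertices in this order, K has dimension 2 with simplices:

  0-simplices (8): [v_0], [v_1], [v_2], [v_3], [v_4], [v_5], [v_6], [v_7]
  1-simplices (24): (24 of them)
  2-simplices (16): (16 of them)

Hence C_0 ≅ Z^8, C_1 ≅ Z^24, C_2 ≅ Z^16.

The boundary map ∂_1: C_1 → C_0 is given by ∂[p,q] = [q] − [p].
As a 8×24 matrix over Z this has rank 7, with invariant factors (1,1,1,1,1,1,1).

Boundary ∂_2: C_2 → C_1 maps a triangle to the signed sum of its edges. For instance
  ∂[v_1,v_4,v_7] = [v_4,v_7] − [v_1,v_7] + [v_1,v_4],
  ∂[v_0,v_4,v_6] = [v_4,v_6] − [v_0,v_6] + [v_0,v_4].
The 24×16 boundary matrix has rank 15 and Smith normal form diag(1,1,1,1,1,1,1,1,1,1,1,1,1,1,1).

Computing H_k = (kernel of ∂_k) / (image of ∂_{k+1}):

  H_2: rank ker ∂_2 − rank ∂_3 = (16 − 15) − 0 = 1, and there is no ∂_3, so H_2 = Z.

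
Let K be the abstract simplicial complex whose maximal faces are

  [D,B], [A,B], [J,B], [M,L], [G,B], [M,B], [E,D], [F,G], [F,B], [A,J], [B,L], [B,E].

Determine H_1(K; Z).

Fix the vertex order A < B < D < E < F < G < J < L < M and write every simplex with vertices in increasing order. Then dim K = 1 and the simplices of K are:

  0-simplices (9): A, B, D, E, F, G, J, L, M
  1-simplices (12): AB, AJ, BD, BE, BF, BG, BJ, BL, BM, DE, FG, LM

Hence C_0 ≅ Z^9, C_1 ≅ Z^12.

The boundary map ∂_1: C_1 → C_0 maps an edge to its endpoints' difference, ∂[p,q] = q − p.
As a 9×12 matrix over Z this has rank 8, with invariant factors (1,1,1,1,1,1,1,1).

From H_k ≅ ker(∂_k) / im(∂_{k+1}) we obtain:

  H_1: rank ker ∂_1 − rank ∂_2 = (12 − 8) − 0 = 4, and there is no ∂_2, so H_1 = Z^4.

H_1 ≅ Z^4.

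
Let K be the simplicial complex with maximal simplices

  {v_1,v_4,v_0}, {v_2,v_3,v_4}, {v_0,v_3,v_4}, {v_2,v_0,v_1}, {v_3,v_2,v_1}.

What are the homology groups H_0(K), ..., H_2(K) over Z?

K has 5 vertices, 10 edges, 5 triangles.
rank ∂_0 = 0, rank ∂_1 = 4 ⇒ b_0 = 5 − 0 − 4 = 1; all invariant factors of ∂_1 are 1 so no torsion. So H_0 = Z.
rank ∂_1 = 4, rank ∂_2 = 5 ⇒ b_1 = 10 − 4 − 5 = 1; all invariant factors of ∂_2 are 1 so no torsion. So H_1 = Z.
rank ∂_2 = 5, rank ∂_3 = 0 ⇒ b_2 = 5 − 5 − 0 = 0. So H_2 = 0.

H_0 ≅ Z,  H_1 ≅ Z,  H_2 = 0.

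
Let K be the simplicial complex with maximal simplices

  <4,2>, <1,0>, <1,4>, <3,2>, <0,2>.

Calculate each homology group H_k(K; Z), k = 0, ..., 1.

H_0 ≅ Z,  H_1 ≅ Z.

Fix the vertex order 0 < 1 < 2 < 3 < 4 and write every simplex with vertices in increasing order. Then dim K = 1 and the simplices of K are:

  0-simplices (5): [0], [1], [2], [3], [4]
  1-simplices (5): [0,1], [0,2], [1,4], [2,3], [2,4]

giving chain groups C_0 ≅ Z^5, C_1 ≅ Z^5.

The boundary map ∂_1: C_1 → C_0 is given by ∂[p,q] = [q] − [p]. For instance
  ∂[2,3] = [3] − [2].
The 5×5 boundary matrix has rank 4 and Smith normal form diag(1,1,1,1).

From H_k ≅ ker(∂_k) / im(∂_{k+1}) we obtain:

  H_0: rank C_0 − rank ∂_1 = 5 − 4 = 1, and the invariant factors of ∂_1 are all 1, so H_0 = Z.
  H_1: rank ker ∂_1 − rank ∂_2 = (5 − 4) − 0 = 1, and there is no ∂_2, so H_1 = Z.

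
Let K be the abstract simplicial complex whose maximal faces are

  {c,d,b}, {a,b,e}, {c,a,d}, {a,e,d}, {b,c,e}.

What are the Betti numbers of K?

b_0 = 1, b_1 = 1, b_2 = 0.

Order the vertices as a < b < c < d < e. Listing each simplex with vertices in this order, K has dimension 2 with simplices:

  0-simplices (5): a, b, c, d, e
  1-simplices (10): ab, ac, ad, ae, bc, bd, be, cd, ce, de
  2-simplices (5): abe, acd, ade, bcd, bce

so the chain groups are C_0 ≅ Z^5, C_1 ≅ Z^10, C_2 ≅ Z^5.

∂_1: C_1 → C_0 maps an edge to its endpoints' difference, ∂[p,q] = q − p. For instance
  ∂bd = d − b.
As a 5×10 matrix over Z this has rank 4, with invariant factors (1,1,1,1).

Boundary ∂_2: C_2 → C_1 acts by ∂[p,q,r] = [q,r] − [p,r] + [p,q]. For instance
  ∂acd = cd − ad + ac,
  ∂bce = ce − be + bc.
This gives a 10×5 integer matrix of rank 5; reducing to Smith normal form yields diagonal entries (1,1,1,1,1).

Now H_k = ker ∂_k / im ∂_{k+1}, so:

  H_0: rank C_0 − rank ∂_1 = 5 − 4 = 1, and the invariant factors of ∂_1 are all 1, so H_0 = Z.
  H_1: rank ker ∂_1 − rank ∂_2 = (10 − 4) − 5 = 1, and the invariant factors of ∂_2 are all 1, so H_1 = Z.
  H_2: rank ker ∂_2 − rank ∂_3 = (5 − 5) − 0 = 0, and there is no ∂_3, so H_2 = 0.

Hence the Betti numbers are b_0 = 1, b_1 = 1, b_2 = 0.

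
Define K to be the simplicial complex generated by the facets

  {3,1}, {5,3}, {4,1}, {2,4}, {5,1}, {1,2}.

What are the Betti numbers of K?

b_0 = 1, b_1 = 2.

We work with the vertex ordering 1 < 2 < 3 < 4 < 5. The simplices of K, each written with vertices in increasing order, are:

  0-simplices (5): [1], [2], [3], [4], [5]
  1-simplices (6): [1,2], [1,3], [1,4], [1,5], [2,4], [3,5]

Hence C_0 ≅ Z^5, C_1 ≅ Z^6.

The boundary map ∂_1: C_1 → C_0 sends each edge [p,q] (with p < q) to q − p. For instance
  ∂[1,2] = [2] − [1].
This gives a 5×6 integer matrix of rank 4; reducing to Smith normal form yields diagonal entries (1,1,1,1).

Now H_k = ker ∂_k / im ∂_{k+1}, so:

  H_0: rank C_0 − rank ∂_1 = 5 − 4 = 1, and the invariant factors of ∂_1 are all 1, so H_0 = Z.
  H_1: rank ker ∂_1 − rank ∂_2 = (6 − 4) − 0 = 2, and there is no ∂_2, so H_1 = Z^2.

As a check, the Euler characteristic is 5 − 6 = -1, which agrees with 1 − 2 = -1.

Hence the Betti numbers are b_0 = 1, b_1 = 2.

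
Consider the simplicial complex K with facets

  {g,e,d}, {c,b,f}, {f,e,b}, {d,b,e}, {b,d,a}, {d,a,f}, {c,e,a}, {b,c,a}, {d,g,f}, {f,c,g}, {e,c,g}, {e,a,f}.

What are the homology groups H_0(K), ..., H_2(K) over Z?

H_0 ≅ Z,  H_1 ≅ Z/2,  H_2 = 0.

We work with the vertex ordering a < b < c < d < e < f < g. The simplices of K, each written with vertices in increasing order, are:

  0-simplices (7): a, b, c, d, e, f, g
  1-simplices (18): ab, ac, ad, ae, af, bc, bd, be, bf, ce, cf, cg, de, df, dg, ef, eg, fg
  2-simplices (12): abc, abd, ace, adf, aef, bcf, bde, bef, ceg, cfg, deg, dfg

giving chain groups C_0 ≅ Z^7, C_1 ≅ Z^18, C_2 ≅ Z^12.

The boundary map ∂_1: C_1 → C_0 is given by ∂[p,q] = [q] − [p].
This gives a 7×18 integer matrix of rank 6; reducing to Smith normal form yields diagonal entries (1,1,1,1,1,1).

The boundary map ∂_2: C_2 → C_1 maps a triangle to the signed sum of its edges. For instance
  ∂cfg = fg − cg + cf,
  ∂deg = eg − dg + de.
As a 18×12 matrix over Z this has rank 12, with invariant factors (1,1,1,1,1,1,1,1,1,1,1,2).

Now H_k = ker ∂_k / im ∂_{k+1}, so:

  H_0: rank C_0 − rank ∂_1 = 7 − 6 = 1, and the invariant factors of ∂_1 are all 1, so H_0 = Z.
  H_1: rank ker ∂_1 − rank ∂_2 = (18 − 6) − 12 = 0, and ∂_2 has invariant factor 2 > 1, so H_1 = Z/2.
  H_2: rank ker ∂_2 − rank ∂_3 = (12 − 12) − 0 = 0, and there is no ∂_3, so H_2 = 0.

As a check, the Euler characteristic is 7 − 18 + 12 = 1, which agrees with 1 − 0 + 0 = 1.
(K is a triangulation of the real projective plane RP^2.)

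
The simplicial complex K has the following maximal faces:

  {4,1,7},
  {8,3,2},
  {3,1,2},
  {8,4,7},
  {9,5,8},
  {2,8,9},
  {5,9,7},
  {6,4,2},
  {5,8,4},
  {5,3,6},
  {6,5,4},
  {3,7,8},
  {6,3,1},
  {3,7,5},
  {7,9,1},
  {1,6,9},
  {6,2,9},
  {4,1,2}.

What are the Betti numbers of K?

Order the vertices as 1 < 2 < 3 < 4 < 5 < 6 < 7 < 8 < 9. Listing each simplex with vertices in this order, K has dimension 2 with simplices:

  0-simplices (9): [1], [2], [3], [4], [5], [6], [7], [8], [9]
  1-simplices (27): (27 of them)
  2-simplices (18): [1,2,3], [1,2,4], [1,3,6], [1,4,7], [1,6,9], [1,7,9], [2,3,8], [2,4,6], [2,6,9], [2,8,9], [3,5,6], [3,5,7], [3,7,8], [4,5,6], [4,5,8], [4,7,8], [5,7,9], [5,8,9]

giving chain groups C_0 ≅ Z^9, C_1 ≅ Z^27, C_2 ≅ Z^18.

The boundary map ∂_1: C_1 → C_0 maps an edge to its endpoints' difference, ∂[p,q] = q − p.
The resulting 9×27 matrix has rank 8, and its Smith normal form has invariant factors (1,1,1,1,1,1,1,1).

∂_2: C_2 → C_1 maps a triangle to the signed sum of its edges. For instance
  ∂[5,7,9] = [7,9] − [5,9] + [5,7],
  ∂[2,3,8] = [3,8] − [2,8] + [2,3].
This gives a 27×18 integer matrix of rank 18; reducing to Smith normal form yields diagonal entries (1,1,1,1,1,1,1,1,1,1,1,1,1,1,1,1,1,2).

Computing H_k = (kernel of ∂_k) / (image of ∂_{k+1}):

  H_0: rank C_0 − rank ∂_1 = 9 − 8 = 1, and the invariant factors of ∂_1 are all 1, so H_0 = Z.
  H_1: rank ker ∂_1 − rank ∂_2 = (27 − 8) − 18 = 1, and ∂_2 has invariant factor 2 > 1, so H_1 = Z × Z/2.
  H_2: rank ker ∂_2 − rank ∂_3 = (18 − 18) − 0 = 0, and there is no ∂_3, so H_2 = 0.

(K is a triangulation of the Klein bottle.)

Hence the Betti numbers are b_0 = 1, b_1 = 1, b_2 = 0.

b_0 = 1, b_1 = 1, b_2 = 0.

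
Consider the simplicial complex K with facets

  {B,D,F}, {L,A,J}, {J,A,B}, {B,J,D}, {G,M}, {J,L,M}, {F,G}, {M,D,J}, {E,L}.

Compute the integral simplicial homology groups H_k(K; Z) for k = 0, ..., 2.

We work with the vertex ordering A < B < D < E < F < G < J < L < M. The simplices of K, each written with vertices in increasing order, are:

  0-simplices (9): A, B, D, E, F, G, J, L, M
  1-simplices (15): AB, AJ, AL, BD, BF, BJ, DF, DJ, DM, EL, FG, GM, JL, JM, LM
  2-simplices (6): ABJ, AJL, BDF, BDJ, DJM, JLM

Hence C_0 ≅ Z^9, C_1 ≅ Z^15, C_2 ≅ Z^6.

The boundary map ∂_1: C_1 → C_0 is given by ∂[p,q] = [q] − [p]. For instance
  ∂JM = M − J.
This gives a 9×15 integer matrix of rank 8; reducing to Smith normal form yields diagonal entries (1,1,1,1,1,1,1,1).

∂_2: C_2 → C_1 acts by ∂[p,q,r] = [q,r] − [p,r] + [p,q]. For instance
  ∂DJM = JM − DM + DJ,
  ∂JLM = LM − JM + JL.
The resulting 15×6 matrix has rank 6, and its Smith normal form has invariant factors (1,1,1,1,1,1).

From H_k ≅ ker(∂_k) / im(∂_{k+1}) we obtain:

  H_0: rank C_0 − rank ∂_1 = 9 − 8 = 1, and the invariant factors of ∂_1 are all 1, so H_0 ≅ Z.
  H_1: rank ker ∂_1 − rank ∂_2 = (15 − 8) − 6 = 1, and the invariant factors of ∂_2 are all 1, so H_1 ≅ Z.
  H_2: rank ker ∂_2 − rank ∂_3 = (6 − 6) − 0 = 0, and there is no ∂_3, so H_2 ≅ 0.

As a check, the Euler characteristic is 9 − 15 + 6 = 0, which agrees with 1 − 1 + 0 = 0.

H_0 = Z,  H_1 = Z,  H_2 = 0.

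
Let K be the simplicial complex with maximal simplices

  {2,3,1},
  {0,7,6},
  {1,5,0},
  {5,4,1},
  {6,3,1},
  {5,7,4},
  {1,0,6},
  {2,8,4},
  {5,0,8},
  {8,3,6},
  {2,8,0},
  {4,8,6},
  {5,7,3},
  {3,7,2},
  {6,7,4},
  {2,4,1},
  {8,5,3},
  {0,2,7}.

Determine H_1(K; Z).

H_1 ≅ Z^2.

Order the vertices as 0 < 1 < 2 < 3 < 4 < 5 < 6 < 7 < 8. Listing each simplex with vertices in this order, K has dimension 2 with simplices:

  0-simplices (9): [0], [1], [2], [3], [4], [5], [6], [7], [8]
  1-simplices (27): (27 of them)
  2-simplices (18): [0,1,5], [0,1,6], [0,2,7], [0,2,8], [0,5,8], [0,6,7], [1,2,3], [1,2,4], [1,3,6], [1,4,5], [2,3,7], [2,4,8], [3,5,7], [3,5,8], [3,6,8], [4,5,7], [4,6,7], [4,6,8]

Hence C_0 ≅ Z^9, C_1 ≅ Z^27, C_2 ≅ Z^18.

Boundary ∂_1: C_1 → C_0 is given by ∂[p,q] = [q] − [p].
As a 9×27 matrix over Z this has rank 8, with invariant factors (1,1,1,1,1,1,1,1).

∂_2: C_2 → C_1 maps a triangle to the signed sum of its edges. For instance
  ∂[3,5,8] = [5,8] − [3,8] + [3,5],
  ∂[0,1,6] = [1,6] − [0,6] + [0,1].
As a 27×18 matrix over Z this has rank 17, with invariant factors (1,1,1,1,1,1,1,1,1,1,1,1,1,1,1,1,1).

Computing H_k = (kernel of ∂_k) / (image of ∂_{k+1}):

  H_1: rank ker ∂_1 − rank ∂_2 = (27 − 8) − 17 = 2, and the invariant factors of ∂_2 are all 1, so H_1 = Z^2.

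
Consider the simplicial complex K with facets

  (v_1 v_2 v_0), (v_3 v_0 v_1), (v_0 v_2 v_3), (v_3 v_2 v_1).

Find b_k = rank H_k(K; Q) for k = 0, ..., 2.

We work with the vertex ordering v_0 < v_1 < v_2 < v_3. The simplices of K, each written with vertices in increasing order, are:

  0-simplices (4): [v_0], [v_1], [v_2], [v_3]
  1-simplices (6): [v_0,v_1], [v_0,v_2], [v_0,v_3], [v_1,v_2], [v_1,v_3], [v_2,v_3]
  2-simplices (4): [v_0,v_1,v_2], [v_0,v_1,v_3], [v_0,v_2,v_3], [v_1,v_2,v_3]

Hence C_0 ≅ Z^4, C_1 ≅ Z^6, C_2 ≅ Z^4.

Boundary ∂_1: C_1 → C_0 maps an edge to its endpoints' difference, ∂[p,q] = q − p.
This gives a 4×6 integer matrix of rank 3; reducing to Smith normal form yields diagonal entries (1,1,1).

The boundary map ∂_2: C_2 → C_1 acts by ∂[p,q,r] = [q,r] − [p,r] + [p,q]. For instance
  ∂[v_1,v_2,v_3] = [v_2,v_3] − [v_1,v_3] + [v_1,v_2],
  ∂[v_0,v_1,v_3] = [v_1,v_3] − [v_0,v_3] + [v_0,v_1].
This gives a 6×4 integer matrix of rank 3; reducing to Smith normal form yields diagonal entries (1,1,1).

Computing H_k = (kernel of ∂_k) / (image of ∂_{k+1}):

  H_0: rank C_0 − rank ∂_1 = 4 − 3 = 1, and the invariant factors of ∂_1 are all 1, so H_0 = Z.
  H_1: rank ker ∂_1 − rank ∂_2 = (6 − 3) − 3 = 0, and the invariant factors of ∂_2 are all 1, so H_1 = 0.
  H_2: rank ker ∂_2 − rank ∂_3 = (4 − 3) − 0 = 1, and there is no ∂_3, so H_2 = Z.

Hence the Betti numbers are b_0 = 1, b_1 = 0, b_2 = 1.

b_0 = 1, b_1 = 0, b_2 = 1.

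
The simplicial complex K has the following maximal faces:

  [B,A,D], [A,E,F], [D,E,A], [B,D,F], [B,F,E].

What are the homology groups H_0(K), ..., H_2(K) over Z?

K has 5 vertices, 10 edges, 5 triangles.
rank ∂_0 = 0, rank ∂_1 = 4 ⇒ b_0 = 5 − 0 − 4 = 1; all invariant factors of ∂_1 are 1 so no torsion. So H_0 ≅ Z.
rank ∂_1 = 4, rank ∂_2 = 5 ⇒ b_1 = 10 − 4 − 5 = 1; all invariant factors of ∂_2 are 1 so no torsion. So H_1 ≅ Z.
rank ∂_2 = 5, rank ∂_3 = 0 ⇒ b_2 = 5 − 5 − 0 = 0. So H_2 ≅ 0.

H_0 ≅ Z,  H_1 ≅ Z,  H_2 = 0.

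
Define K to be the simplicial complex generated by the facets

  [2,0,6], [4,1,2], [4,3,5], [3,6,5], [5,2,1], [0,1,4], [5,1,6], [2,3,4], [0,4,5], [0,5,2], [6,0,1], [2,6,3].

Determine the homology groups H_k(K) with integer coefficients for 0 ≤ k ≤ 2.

H_0 = Z,  H_1 = Z/2,  H_2 = 0.

Order the vertices as 0 < 1 < 2 < 3 < 4 < 5 < 6. Listing each simplex with vertices in this order, K has dimension 2 with simplices:

  0-simplices (7): [0], [1], [2], [3], [4], [5], [6]
  1-simplices (18): [0,1], [0,2], [0,4], [0,5], [0,6], [1,2], [1,4], [1,5], [1,6], [2,3], [2,4], [2,5], [2,6], [3,4], [3,5], [3,6], [4,5], [5,6]
  2-simplices (12): [0,1,4], [0,1,6], [0,2,5], [0,2,6], [0,4,5], [1,2,4], [1,2,5], [1,5,6], [2,3,4], [2,3,6], [3,4,5], [3,5,6]

giving chain groups C_0 ≅ Z^7, C_1 ≅ Z^18, C_2 ≅ Z^12.

The boundary map ∂_1: C_1 → C_0 maps an edge to its endpoints' difference, ∂[p,q] = q − p.
The resulting 7×18 matrix has rank 6, and its Smith normal form has invariant factors (1,1,1,1,1,1).

Boundary ∂_2: C_2 → C_1 acts by ∂[p,q,r] = [q,r] − [p,r] + [p,q]. For instance
  ∂[0,1,4] = [1,4] − [0,4] + [0,1],
  ∂[1,5,6] = [5,6] − [1,6] + [1,5].
As a 18×12 matrix over Z this has rank 12, with invariant factors (1,1,1,1,1,1,1,1,1,1,1,2).

Reading off H_k = ker ∂_k / im ∂_{k+1}:

  H_0: rank C_0 − rank ∂_1 = 7 − 6 = 1, and the invariant factors of ∂_1 are all 1, so H_0 ≅ Z.
  H_1: rank ker ∂_1 − rank ∂_2 = (18 − 6) − 12 = 0, and ∂_2 has invariant factor 2 > 1, so H_1 ≅ Z/2.
  H_2: rank ker ∂_2 − rank ∂_3 = (12 − 12) − 0 = 0, and there is no ∂_3, so H_2 ≅ 0.

As a check, the Euler characteristic is 7 − 18 + 12 = 1, which agrees with 1 − 0 + 0 = 1.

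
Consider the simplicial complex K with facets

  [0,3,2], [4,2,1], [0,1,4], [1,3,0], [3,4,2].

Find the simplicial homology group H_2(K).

Take the total order 0 < 1 < 2 < 3 < 4 on the vertex set. Then K (dimension 2) consists of the simplices:

  0-simplices (5): [0], [1], [2], [3], [4]
  1-simplices (10): [0,1], [0,2], [0,3], [0,4], [1,2], [1,3], [1,4], [2,3], [2,4], [3,4]
  2-simplices (5): [0,1,3], [0,1,4], [0,2,3], [1,2,4], [2,3,4]

so the chain groups are C_0 ≅ Z^5, C_1 ≅ Z^10, C_2 ≅ Z^5.

Boundary ∂_1: C_1 → C_0 is given by ∂[p,q] = [q] − [p]. For instance
  ∂[3,4] = [4] − [3].
As a 5×10 matrix over Z this has rank 4, with invariant factors (1,1,1,1).

∂_2: C_2 → C_1 acts by ∂[p,q,r] = [q,r] − [p,r] + [p,q]. For instance
  ∂[0,2,3] = [2,3] − [0,3] + [0,2],
  ∂[0,1,3] = [1,3] − [0,3] + [0,1].
The 10×5 boundary matrix has rank 5 and Smith normal form diag(1,1,1,1,1).

Reading off H_k = ker ∂_k / im ∂_{k+1}:

  H_2: rank ker ∂_2 − rank ∂_3 = (5 − 5) − 0 = 0, and there is no ∂_3, so H_2 ≅ 0.

(K is a triangulation of the Möbius band.)

H_2 ≅ 0.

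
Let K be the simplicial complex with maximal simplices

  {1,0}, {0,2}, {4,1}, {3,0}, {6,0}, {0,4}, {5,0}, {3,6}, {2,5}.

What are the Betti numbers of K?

Fix the vertex order 0 < 1 < 2 < 3 < 4 < 5 < 6 and write every simplex with vertices in increasing order. Then dim K = 1 and the simplices of K are:

  0-simplices (7): [0], [1], [2], [3], [4], [5], [6]
  1-simplices (9): [0,1], [0,2], [0,3], [0,4], [0,5], [0,6], [1,4], [2,5], [3,6]

Hence C_0 ≅ Z^7, C_1 ≅ Z^9.

∂_1: C_1 → C_0 sends each edge [p,q] (with p < q) to q − p. For instance
  ∂[1,4] = [4] − [1].
As a 7×9 matrix over Z this has rank 6, with invariant factors (1,1,1,1,1,1).

Reading off H_k = ker ∂_k / im ∂_{k+1}:

  H_0: rank C_0 − rank ∂_1 = 7 − 6 = 1, and the invariant factors of ∂_1 are all 1, so H_0 = Z.
  H_1: rank ker ∂_1 − rank ∂_2 = (9 − 6) − 0 = 3, and there is no ∂_2, so H_1 = Z^3.

(K is a triangulation of a wedge of 3 circles.)

Hence the Betti numbers are b_0 = 1, b_1 = 3.

b_0 = 1, b_1 = 3.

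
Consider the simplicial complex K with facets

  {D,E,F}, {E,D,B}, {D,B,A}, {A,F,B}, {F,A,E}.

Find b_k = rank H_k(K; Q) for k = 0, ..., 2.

b_0 = 1, b_1 = 1, b_2 = 0.

Fix the vertex order A < B < D < E < F and write every simplex with vertices in increasing order. Then dim K = 2 and the simplices of K are:

  0-simplices (5): A, B, D, E, F
  1-simplices (10): AB, AD, AE, AF, BD, BE, BF, DE, DF, EF
  2-simplices (5): ABD, ABF, AEF, BDE, DEF

Hence C_0 ≅ Z^5, C_1 ≅ Z^10, C_2 ≅ Z^5.

∂_1: C_1 → C_0 sends each edge [p,q] (with p < q) to q − p.
The resulting 5×10 matrix has rank 4, and its Smith normal form has invariant factors (1,1,1,1).

Boundary ∂_2: C_2 → C_1 sends each 2-simplex [p,q,r] to [q,r] − [p,r] + [p,q]. For instance
  ∂ABF = BF − AF + AB,
  ∂ABD = BD − AD + AB.
This gives a 10×5 integer matrix of rank 5; reducing to Smith normal form yields diagonal entries (1,1,1,1,1).

Now H_k = ker ∂_k / im ∂_{k+1}, so:

  H_0: rank C_0 − rank ∂_1 = 5 − 4 = 1, and the invariant factors of ∂_1 are all 1, so H_0 ≅ Z.
  H_1: rank ker ∂_1 − rank ∂_2 = (10 − 4) − 5 = 1, and the invariant factors of ∂_2 are all 1, so H_1 ≅ Z.
  H_2: rank ker ∂_2 − rank ∂_3 = (5 − 5) − 0 = 0, and there is no ∂_3, so H_2 ≅ 0.

As a check, the Euler characteristic is 5 − 10 + 5 = 0, which agrees with 1 − 1 + 0 = 0.

Hence the Betti numbers are b_0 = 1, b_1 = 1, b_2 = 0.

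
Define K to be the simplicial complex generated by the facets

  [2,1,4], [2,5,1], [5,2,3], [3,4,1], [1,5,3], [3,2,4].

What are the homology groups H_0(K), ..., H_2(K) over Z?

We work with the vertex ordering 1 < 2 < 3 < 4 < 5. The simplices of K, each written with vertices in increasing order, are:

  0-simplices (5): [1], [2], [3], [4], [5]
  1-simplices (9): [1,2], [1,3], [1,4], [1,5], [2,3], [2,4], [2,5], [3,4], [3,5]
  2-simplices (6): [1,2,4], [1,2,5], [1,3,4], [1,3,5], [2,3,4], [2,3,5]

so the chain groups are C_0 ≅ Z^5, C_1 ≅ Z^9, C_2 ≅ Z^6.

∂_1: C_1 → C_0 sends each edge [p,q] (with p < q) to q − p.
As a 5×9 matrix over Z this has rank 4, with invariant factors (1,1,1,1).

Boundary ∂_2: C_2 → C_1 sends each 2-simplex [p,q,r] to [q,r] − [p,r] + [p,q]. For instance
  ∂[1,3,4] = [3,4] − [1,4] + [1,3],
  ∂[1,3,5] = [3,5] − [1,5] + [1,3].
This gives a 9×6 integer matrix of rank 5; reducing to Smith normal form yields diagonal entries (1,1,1,1,1).

From H_k ≅ ker(∂_k) / im(∂_{k+1}) we obtain:

  H_0: rank C_0 − rank ∂_1 = 5 − 4 = 1, and the invariant factors of ∂_1 are all 1, so H_0 = Z.
  H_1: rank ker ∂_1 − rank ∂_2 = (9 − 4) − 5 = 0, and the invariant factors of ∂_2 are all 1, so H_1 = 0.
  H_2: rank ker ∂_2 − rank ∂_3 = (6 − 5) − 0 = 1, and there is no ∂_3, so H_2 = Z.

(K is a triangulation of the 2-sphere S^2.)

H_0 ≅ Z,  H_1 = 0,  H_2 ≅ Z.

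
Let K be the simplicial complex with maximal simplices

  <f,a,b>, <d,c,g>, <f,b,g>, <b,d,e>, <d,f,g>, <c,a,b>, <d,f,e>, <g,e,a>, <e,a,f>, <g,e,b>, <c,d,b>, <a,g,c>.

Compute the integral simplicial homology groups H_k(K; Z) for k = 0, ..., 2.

H_0 = Z,  H_1 = Z/2,  H_2 = 0.

Fix the vertex order a < b < c < d < e < f < g and write every simplex with vertices in increasing order. Then dim K = 2 and the simplices of K are:

  0-simplices (7): a, b, c, d, e, f, g
  1-simplices (18): ab, ac, ae, af, ag, bc, bd, be, bf, bg, cd, cg, de, df, dg, ef, eg, fg
  2-simplices (12): abc, abf, acg, aef, aeg, bcd, bde, beg, bfg, cdg, def, dfg

Hence C_0 ≅ Z^7, C_1 ≅ Z^18, C_2 ≅ Z^12.

∂_1: C_1 → C_0 is given by ∂[p,q] = [q] − [p]. For instance
  ∂de = e − d.
The 7×18 boundary matrix has rank 6 and Smith normal form diag(1,1,1,1,1,1).

∂_2: C_2 → C_1 maps a triangle to the signed sum of its edges. For instance
  ∂aef = ef − af + ae,
  ∂aeg = eg − ag + ae.
The resulting 18×12 matrix has rank 12, and its Smith normal form has invariant factors (1,1,1,1,1,1,1,1,1,1,1,2).

Reading off H_k = ker ∂_k / im ∂_{k+1}:

  H_0: rank C_0 − rank ∂_1 = 7 − 6 = 1, and the invariant factors of ∂_1 are all 1, so H_0 = Z.
  H_1: rank ker ∂_1 − rank ∂_2 = (18 − 6) − 12 = 0, and ∂_2 has invariant factor 2 > 1, so H_1 = Z/2.
  H_2: rank ker ∂_2 − rank ∂_3 = (12 − 12) − 0 = 0, and there is no ∂_3, so H_2 = 0.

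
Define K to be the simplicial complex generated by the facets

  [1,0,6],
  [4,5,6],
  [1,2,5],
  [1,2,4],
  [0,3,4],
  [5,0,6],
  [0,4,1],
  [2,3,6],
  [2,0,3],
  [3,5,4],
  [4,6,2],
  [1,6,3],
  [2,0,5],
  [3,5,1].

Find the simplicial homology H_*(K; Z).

H_0 = Z,  H_1 = Z^2,  H_2 = Z.

Take the total order 0 < 1 < 2 < 3 < 4 < 5 < 6 on the vertex set. Then K (dimension 2) consists of the simplices:

  0-simplices (7): [0], [1], [2], [3], [4], [5], [6]
  1-simplices (21): [0,1], [0,2], [0,3], [0,4], [0,5], [0,6], [1,2], [1,3], [1,4], [1,5], [1,6], [2,3], [2,4], [2,5], [2,6], [3,4], [3,5], [3,6], [4,5], [4,6], [5,6]
  2-simplices (14): [0,1,4], [0,1,6], [0,2,3], [0,2,5], [0,3,4], [0,5,6], [1,2,4], [1,2,5], [1,3,5], [1,3,6], [2,3,6], [2,4,6], [3,4,5], [4,5,6]

Hence C_0 ≅ Z^7, C_1 ≅ Z^21, C_2 ≅ Z^14.

∂_1: C_1 → C_0 maps an edge to its endpoints' difference, ∂[p,q] = q − p. For instance
  ∂[2,4] = [4] − [2].
The resulting 7×21 matrix has rank 6, and its Smith normal form has invariant factors (1,1,1,1,1,1).

The boundary map ∂_2: C_2 → C_1 sends each 2-simplex [p,q,r] to [q,r] − [p,r] + [p,q]. For instance
  ∂[4,5,6] = [5,6] − [4,6] + [4,5],
  ∂[2,4,6] = [4,6] − [2,6] + [2,4].
The 21×14 boundary matrix has rank 13 and Smith normal form diag(1,1,1,1,1,1,1,1,1,1,1,1,1).

Reading off H_k = ker ∂_k / im ∂_{k+1}:

  H_0: rank C_0 − rank ∂_1 = 7 − 6 = 1, and the invariant factors of ∂_1 are all 1, so H_0 = Z.
  H_1: rank ker ∂_1 − rank ∂_2 = (21 − 6) − 13 = 2, and the invariant factors of ∂_2 are all 1, so H_1 = Z^2.
  H_2: rank ker ∂_2 − rank ∂_3 = (14 − 13) − 0 = 1, and there is no ∂_3, so H_2 = Z.

As a check, the Euler characteristic is 7 − 21 + 14 = 0, which agrees with 1 − 2 + 1 = 0.
(K is a triangulation of the torus T^2.)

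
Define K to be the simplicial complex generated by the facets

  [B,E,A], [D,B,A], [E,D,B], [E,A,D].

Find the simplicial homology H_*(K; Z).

Fix the vertex order A < B < D < E and write every simplex with vertices in increasing order. Then dim K = 2 and the simplices of K are:

  0-simplices (4): A, B, D, E
  1-simplices (6): AB, AD, AE, BD, BE, DE
  2-simplices (4): ABD, ABE, ADE, BDE

giving chain groups C_0 ≅ Z^4, C_1 ≅ Z^6, C_2 ≅ Z^4.

Boundary ∂_1: C_1 → C_0 maps an edge to its endpoints' difference, ∂[p,q] = q − p.
The resulting 4×6 matrix has rank 3, and its Smith normal form has invariant factors (1,1,1).

∂_2: C_2 → C_1 sends each 2-simplex [p,q,r] to [q,r] − [p,r] + [p,q]. For instance
  ∂ABE = BE − AE + AB,
  ∂ABD = BD − AD + AB.
The 6×4 boundary matrix has rank 3 and Smith normal form diag(1,1,1).

Reading off H_k = ker ∂_k / im ∂_{k+1}:

  H_0: rank C_0 − rank ∂_1 = 4 − 3 = 1, and the invariant factors of ∂_1 are all 1, so H_0 ≅ Z.
  H_1: rank ker ∂_1 − rank ∂_2 = (6 − 3) − 3 = 0, and the invariant factors of ∂_2 are all 1, so H_1 ≅ 0.
  H_2: rank ker ∂_2 − rank ∂_3 = (4 − 3) − 0 = 1, and there is no ∂_3, so H_2 ≅ Z.

H_0 ≅ Z,  H_1 = 0,  H_2 ≅ Z.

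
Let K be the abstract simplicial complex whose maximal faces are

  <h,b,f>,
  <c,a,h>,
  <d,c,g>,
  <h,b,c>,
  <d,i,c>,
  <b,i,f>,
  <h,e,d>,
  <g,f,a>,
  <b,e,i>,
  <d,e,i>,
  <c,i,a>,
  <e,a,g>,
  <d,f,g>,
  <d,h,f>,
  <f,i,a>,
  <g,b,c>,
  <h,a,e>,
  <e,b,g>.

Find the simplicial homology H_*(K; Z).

Fix the vertex order a < b < c < d < e < f < g < h < i and write every simplex with vertices in increasing order. Then dim K = 2 and the simplices of K are:

  0-simplices (9): a, b, c, d, e, f, g, h, i
  1-simplices (27): ac, ae, af, ag, ah, ai, bc, be, bf, bg, bh, bi, cd, cg, ch, ci, de, df, dg, dh, di, eg, eh, ei, fg, fh, fi
  2-simplices (18): ach, aci, aeg, aeh, afg, afi, bcg, bch, beg, bei, bfh, bfi, cdg, cdi, deh, dei, dfg, dfh

so the chain groups are C_0 ≅ Z^9, C_1 ≅ Z^27, C_2 ≅ Z^18.

∂_1: C_1 → C_0 sends each edge [p,q] (with p < q) to q − p.
The resulting 9×27 matrix has rank 8, and its Smith normal form has invariant factors (1,1,1,1,1,1,1,1).

∂_2: C_2 → C_1 acts by ∂[p,q,r] = [q,r] − [p,r] + [p,q]. For instance
  ∂cdg = dg − cg + cd,
  ∂bfi = fi − bi + bf.
As a 27×18 matrix over Z this has rank 17, with invariant factors (1,1,1,1,1,1,1,1,1,1,1,1,1,1,1,1,1).

From H_k ≅ ker(∂_k) / im(∂_{k+1}) we obtain:

  H_0: rank C_0 − rank ∂_1 = 9 − 8 = 1, and the invariant factors of ∂_1 are all 1, so H_0 = Z.
  H_1: rank ker ∂_1 − rank ∂_2 = (27 − 8) − 17 = 2, and the invariant factors of ∂_2 are all 1, so H_1 = Z^2.
  H_2: rank ker ∂_2 − rank ∂_3 = (18 − 17) − 0 = 1, and there is no ∂_3, so H_2 = Z.

As a check, the Euler characteristic is 9 − 27 + 18 = 0, which agrees with 1 − 2 + 1 = 0.

H_0 = Z,  H_1 = Z^2,  H_2 = Z.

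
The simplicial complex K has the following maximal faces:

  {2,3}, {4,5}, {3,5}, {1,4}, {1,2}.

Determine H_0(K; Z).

Order the vertices as 1 < 2 < 3 < 4 < 5. Listing each simplex with vertices in this order, K has dimension 1 with simplices:

  0-simplices (5): [1], [2], [3], [4], [5]
  1-simplices (5): [1,2], [1,4], [2,3], [3,5], [4,5]

Hence C_0 ≅ Z^5, C_1 ≅ Z^5.

The boundary map ∂_1: C_1 → C_0 maps an edge to its endpoints' difference, ∂[p,q] = q − p.
The 5×5 boundary matrix has rank 4 and Smith normal form diag(1,1,1,1).

From H_k ≅ ker(∂_k) / im(∂_{k+1}) we obtain:

  H_0: rank C_0 − rank ∂_1 = 5 − 4 = 1, and the invariant factors of ∂_1 are all 1, so H_0 ≅ Z.

H_0 = Z.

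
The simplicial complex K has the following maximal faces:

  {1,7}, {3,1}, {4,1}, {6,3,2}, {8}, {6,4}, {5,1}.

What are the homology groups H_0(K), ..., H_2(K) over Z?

Take the total order 1 < 2 < 3 < 4 < 5 < 6 < 7 < 8 on the vertex set. Then K (dimension 2) consists of the simplices:

  0-simplices (8): [1], [2], [3], [4], [5], [6], [7], [8]
  1-simplices (8): [1,3], [1,4], [1,5], [1,7], [2,3], [2,6], [3,6], [4,6]
  2-simplices (1): [2,3,6]

so the chain groups are C_0 ≅ Z^8, C_1 ≅ Z^8, C_2 ≅ Z^1.

∂_1: C_1 → C_0 maps an edge to its endpoints' difference, ∂[p,q] = q − p. For instance
  ∂[1,3] = [3] − [1].
The resulting 8×8 matrix has rank 6, and its Smith normal form has invariant factors (1,1,1,1,1,1).

Boundary ∂_2: C_2 → C_1 maps a triangle to the signed sum of its edges. For instance
  ∂[2,3,6] = [3,6] − [2,6] + [2,3].
As a 8×1 matrix over Z this has rank 1, with invariant factors (1).

Reading off H_k = ker ∂_k / im ∂_{k+1}:

  H_0: rank C_0 − rank ∂_1 = 8 − 6 = 2, and the invariant factors of ∂_1 are all 1, so H_0 ≅ Z^2.
  H_1: rank ker ∂_1 − rank ∂_2 = (8 − 6) − 1 = 1, and the invariant factors of ∂_2 are all 1, so H_1 ≅ Z.
  H_2: rank ker ∂_2 − rank ∂_3 = (1 − 1) − 0 = 0, and there is no ∂_3, so H_2 ≅ 0.

H_0 ≅ Z^2,  H_1 ≅ Z,  H_2 = 0.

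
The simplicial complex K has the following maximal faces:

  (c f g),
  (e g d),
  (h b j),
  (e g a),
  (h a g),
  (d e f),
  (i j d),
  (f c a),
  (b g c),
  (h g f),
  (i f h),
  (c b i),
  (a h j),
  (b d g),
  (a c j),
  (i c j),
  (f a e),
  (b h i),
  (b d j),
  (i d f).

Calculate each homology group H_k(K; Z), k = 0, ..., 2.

H_0 = Z,  H_1 = Z ⊕ Z/2Z,  H_2 = 0.

Take the total order a < b < c < d < e < f < g < h < i < j on the vertex set. Then K (dimension 2) consists of the simplices:

  0-simplices (10): a, b, c, d, e, f, g, h, i, j
  1-simplices (30): ac, ae, af, ag, ah, aj, bc, bd, bg, bh, bi, bj, cf, cg, ci, cj, de, df, dg, di, dj, ef, eg, fg, fh, fi, gh, hi, hj, ij
  2-simplices (20): acf, acj, aef, aeg, agh, ahj, bcg, bci, bdg, bdj, bhi, bhj, cfg, cij, def, deg, dfi, dij, fgh, fhi

so the chain groups are C_0 ≅ Z^10, C_1 ≅ Z^30, C_2 ≅ Z^20.

∂_1: C_1 → C_0 maps an edge to its endpoints' difference, ∂[p,q] = q − p.
As a 10×30 matrix over Z this has rank 9, with invariant factors (1,1,1,1,1,1,1,1,1).

Boundary ∂_2: C_2 → C_1 acts by ∂[p,q,r] = [q,r] − [p,r] + [p,q]. For instance
  ∂bhi = hi − bi + bh,
  ∂aeg = eg − ag + ae.
As a 30×20 matrix over Z this has rank 20, with invariant factors (1,1,1,1,1,1,1,1,1,1,1,1,1,1,1,1,1,1,1,2).

Now H_k = ker ∂_k / im ∂_{k+1}, so:

  H_0: rank C_0 − rank ∂_1 = 10 − 9 = 1, and the invariant factors of ∂_1 are all 1, so H_0 ≅ Z.
  H_1: rank ker ∂_1 − rank ∂_2 = (30 − 9) − 20 = 1, and ∂_2 has invariant factor 2 > 1, so H_1 ≅ Z ⊕ Z/2Z.
  H_2: rank ker ∂_2 − rank ∂_3 = (20 − 20) − 0 = 0, and there is no ∂_3, so H_2 ≅ 0.

As a check, the Euler characteristic is 10 − 30 + 20 = 0, which agrees with 1 − 1 + 0 = 0.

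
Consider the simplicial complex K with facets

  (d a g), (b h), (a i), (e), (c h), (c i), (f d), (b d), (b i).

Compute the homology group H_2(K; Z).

Take the total order a < b < c < d < e < f < g < h < i on the vertex set. Then K (dimension 2) consists of the simplices:

  0-simplices (9): a, b, c, d, e, f, g, h, i
  1-simplices (10): ad, ag, ai, bd, bh, bi, ch, ci, df, dg
  2-simplices (1): adg

so the chain groups are C_0 ≅ Z^9, C_1 ≅ Z^10, C_2 ≅ Z^1.

∂_1: C_1 → C_0 is given by ∂[p,q] = [q] − [p].
As a 9×10 matrix over Z this has rank 7, with invariant factors (1,1,1,1,1,1,1).

∂_2: C_2 → C_1 sends each 2-simplex [p,q,r] to [q,r] − [p,r] + [p,q]. For instance
  ∂adg = dg − ag + ad.
The resulting 10×1 matrix has rank 1, and its Smith normal form has invariant factors (1).

Reading off H_k = ker ∂_k / im ∂_{k+1}:

  H_2: rank ker ∂_2 − rank ∂_3 = (1 − 1) − 0 = 0, and there is no ∂_3, so H_2 = 0.

H_2 ≅ 0.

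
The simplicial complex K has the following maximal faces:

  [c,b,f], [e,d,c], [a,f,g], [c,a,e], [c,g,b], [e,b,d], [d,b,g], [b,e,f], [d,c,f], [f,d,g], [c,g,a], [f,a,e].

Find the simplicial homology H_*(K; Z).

H_0 ≅ Z,  H_1 ≅ Z/2,  H_2 = 0.

Fix the vertex order a < b < c < d < e < f < g and write every simplex with vertices in increasing order. Then dim K = 2 and the simplices of K are:

  0-simplices (7): a, b, c, d, e, f, g
  1-simplices (18): ac, ae, af, ag, bc, bd, be, bf, bg, cd, ce, cf, cg, de, df, dg, ef, fg
  2-simplices (12): ace, acg, aef, afg, bcf, bcg, bde, bdg, bef, cde, cdf, dfg

so the chain groups are C_0 ≅ Z^7, C_1 ≅ Z^18, C_2 ≅ Z^12.

∂_1: C_1 → C_0 sends each edge [p,q] (with p < q) to q − p. For instance
  ∂ae = e − a.
As a 7×18 matrix over Z this has rank 6, with invariant factors (1,1,1,1,1,1).

∂_2: C_2 → C_1 acts by ∂[p,q,r] = [q,r] − [p,r] + [p,q]. For instance
  ∂aef = ef − af + ae,
  ∂cdf = df − cf + cd.
The 18×12 boundary matrix has rank 12 and Smith normal form diag(1,1,1,1,1,1,1,1,1,1,1,2).

From H_k ≅ ker(∂_k) / im(∂_{k+1}) we obtain:

  H_0: rank C_0 − rank ∂_1 = 7 − 6 = 1, and the invariant factors of ∂_1 are all 1, so H_0 ≅ Z.
  H_1: rank ker ∂_1 − rank ∂_2 = (18 − 6) − 12 = 0, and ∂_2 has invariant factor 2 > 1, so H_1 ≅ Z/2.
  H_2: rank ker ∂_2 − rank ∂_3 = (12 − 12) − 0 = 0, and there is no ∂_3, so H_2 ≅ 0.

As a check, the Euler characteristic is 7 − 18 + 12 = 1, which agrees with 1 − 0 + 0 = 1.
(K is a triangulation of the real projective plane RP^2.)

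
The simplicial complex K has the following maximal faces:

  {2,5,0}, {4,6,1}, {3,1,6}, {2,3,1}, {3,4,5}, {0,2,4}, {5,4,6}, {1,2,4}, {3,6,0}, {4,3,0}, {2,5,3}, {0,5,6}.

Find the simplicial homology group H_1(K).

Order the vertices as 0 < 1 < 2 < 3 < 4 < 5 < 6. Listing each simplex with vertices in this order, K has dimension 2 with simplices:

  0-simplices (7): [0], [1], [2], [3], [4], [5], [6]
  1-simplices (18): [0,2], [0,3], [0,4], [0,5], [0,6], [1,2], [1,3], [1,4], [1,6], [2,3], [2,4], [2,5], [3,4], [3,5], [3,6], [4,5], [4,6], [5,6]
  2-simplices (12): [0,2,4], [0,2,5], [0,3,4], [0,3,6], [0,5,6], [1,2,3], [1,2,4], [1,3,6], [1,4,6], [2,3,5], [3,4,5], [4,5,6]

giving chain groups C_0 ≅ Z^7, C_1 ≅ Z^18, C_2 ≅ Z^12.

Boundary ∂_1: C_1 → C_0 is given by ∂[p,q] = [q] − [p]. For instance
  ∂[1,3] = [3] − [1].
As a 7×18 matrix over Z this has rank 6, with invariant factors (1,1,1,1,1,1).

∂_2: C_2 → C_1 maps a triangle to the signed sum of its edges. For instance
  ∂[1,2,3] = [2,3] − [1,3] + [1,2],
  ∂[1,4,6] = [4,6] − [1,6] + [1,4].
This gives a 18×12 integer matrix of rank 12; reducing to Smith normal form yields diagonal entries (1,1,1,1,1,1,1,1,1,1,1,2).

Now H_k = ker ∂_k / im ∂_{k+1}, so:

  H_1: rank ker ∂_1 − rank ∂_2 = (18 − 6) − 12 = 0, and ∂_2 has invariant factor 2 > 1, so H_1 ≅ Z/2.

H_1 = Z/2.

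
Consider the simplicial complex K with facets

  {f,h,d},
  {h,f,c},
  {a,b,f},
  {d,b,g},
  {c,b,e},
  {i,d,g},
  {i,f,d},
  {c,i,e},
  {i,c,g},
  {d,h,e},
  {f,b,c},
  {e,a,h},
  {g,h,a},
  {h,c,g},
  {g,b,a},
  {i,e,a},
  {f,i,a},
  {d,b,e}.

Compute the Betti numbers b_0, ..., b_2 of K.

We work with the vertex ordering a < b < c < d < e < f < g < h < i. The simplices of K, each written with vertices in increasing order, are:

  0-simplices (9): a, b, c, d, e, f, g, h, i
  1-simplices (27): ab, ae, af, ag, ah, ai, bc, bd, be, bf, bg, ce, cf, cg, ch, ci, de, df, dg, dh, di, eh, ei, fh, fi, gh, gi
  2-simplices (18): abf, abg, aeh, aei, afi, agh, bce, bcf, bde, bdg, cei, cfh, cgh, cgi, deh, dfh, dfi, dgi

Hence C_0 ≅ Z^9, C_1 ≅ Z^27, C_2 ≅ Z^18.

The boundary map ∂_1: C_1 → C_0 is given by ∂[p,q] = [q] − [p]. For instance
  ∂be = e − b.
The 9×27 boundary matrix has rank 8 and Smith normal form diag(1,1,1,1,1,1,1,1).

Boundary ∂_2: C_2 → C_1 acts by ∂[p,q,r] = [q,r] − [p,r] + [p,q]. For instance
  ∂cei = ei − ci + ce,
  ∂aei = ei − ai + ae.
As a 27×18 matrix over Z this has rank 17, with invariant factors (1,1,1,1,1,1,1,1,1,1,1,1,1,1,1,1,1).

Now H_k = ker ∂_k / im ∂_{k+1}, so:

  H_0: rank C_0 − rank ∂_1 = 9 − 8 = 1, and the invariant factors of ∂_1 are all 1, so H_0 = Z.
  H_1: rank ker ∂_1 − rank ∂_2 = (27 − 8) − 17 = 2, and the invariant factors of ∂_2 are all 1, so H_1 = Z^2.
  H_2: rank ker ∂_2 − rank ∂_3 = (18 − 17) − 0 = 1, and there is no ∂_3, so H_2 = Z.

Hence the Betti numbers are b_0 = 1, b_1 = 2, b_2 = 1.

b_0 = 1, b_1 = 2, b_2 = 1.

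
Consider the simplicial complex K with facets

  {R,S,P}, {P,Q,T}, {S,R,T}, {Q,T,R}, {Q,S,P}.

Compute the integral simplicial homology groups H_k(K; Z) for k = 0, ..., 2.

Take the total order P < Q < R < S < T on the vertex set. Then K (dimension 2) consists of the simplices:

  0-simplices (5): P, Q, R, S, T
  1-simplices (10): PQ, PR, PS, PT, QR, QS, QT, RS, RT, ST
  2-simplices (5): PQS, PQT, PRS, QRT, RST

so the chain groups are C_0 ≅ Z^5, C_1 ≅ Z^10, C_2 ≅ Z^5.

The boundary map ∂_1: C_1 → C_0 maps an edge to its endpoints' difference, ∂[p,q] = q − p. For instance
  ∂PT = T − P.
This gives a 5×10 integer matrix of rank 4; reducing to Smith normal form yields diagonal entries (1,1,1,1).

The boundary map ∂_2: C_2 → C_1 acts by ∂[p,q,r] = [q,r] − [p,r] + [p,q]. For instance
  ∂PRS = RS − PS + PR,
  ∂QRT = RT − QT + QR.
The 10×5 boundary matrix has rank 5 and Smith normal form diag(1,1,1,1,1).

Computing H_k = (kernel of ∂_k) / (image of ∂_{k+1}):

  H_0: rank C_0 − rank ∂_1 = 5 − 4 = 1, and the invariant factors of ∂_1 are all 1, so H_0 ≅ Z.
  H_1: rank ker ∂_1 − rank ∂_2 = (10 − 4) − 5 = 1, and the invariant factors of ∂_2 are all 1, so H_1 ≅ Z.
  H_2: rank ker ∂_2 − rank ∂_3 = (5 − 5) − 0 = 0, and there is no ∂_3, so H_2 ≅ 0.

(K is a triangulation of the Möbius band.)

H_0 = Z,  H_1 = Z,  H_2 = 0.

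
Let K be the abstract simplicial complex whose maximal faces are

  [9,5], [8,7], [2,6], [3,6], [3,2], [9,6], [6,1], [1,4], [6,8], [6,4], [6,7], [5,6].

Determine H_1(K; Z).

Fix the vertex order 1 < 2 < 3 < 4 < 5 < 6 < 7 < 8 < 9 and write every simplex with vertices in increasing order. Then dim K = 1 and the simplices of K are:

  0-simplices (9): [1], [2], [3], [4], [5], [6], [7], [8], [9]
  1-simplices (12): [1,4], [1,6], [2,3], [2,6], [3,6], [4,6], [5,6], [5,9], [6,7], [6,8], [6,9], [7,8]

Hence C_0 ≅ Z^9, C_1 ≅ Z^12.

The boundary map ∂_1: C_1 → C_0 sends each edge [p,q] (with p < q) to q − p. For instance
  ∂[5,6] = [6] − [5].
The resulting 9×12 matrix has rank 8, and its Smith normal form has invariant factors (1,1,1,1,1,1,1,1).

Now H_k = ker ∂_k / im ∂_{k+1}, so:

  H_1: rank ker ∂_1 − rank ∂_2 = (12 − 8) − 0 = 4, and there is no ∂_2, so H_1 = Z^4.

H_1 = Z^4.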